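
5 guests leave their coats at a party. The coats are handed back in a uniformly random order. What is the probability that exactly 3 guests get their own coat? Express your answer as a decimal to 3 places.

Choose which 3 of the 5 are fixed: C(5,3) = 10 ways.
The remaining 2 must have no fixed point: D(2) = 1.
P = 10·1/120 = 1/12 ≈ 0.083.

0.083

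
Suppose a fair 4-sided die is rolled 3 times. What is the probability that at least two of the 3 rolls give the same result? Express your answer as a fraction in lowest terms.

P(all 3 different) = 4/4 · 3/4 · ··· · 2/4 = 3/8.
P(at least two equal) = 1 − 3/8 = 5/8.

5/8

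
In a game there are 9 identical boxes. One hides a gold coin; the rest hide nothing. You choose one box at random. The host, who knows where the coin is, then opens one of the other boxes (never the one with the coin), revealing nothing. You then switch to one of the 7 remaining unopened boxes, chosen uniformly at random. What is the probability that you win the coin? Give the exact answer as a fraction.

8/63

Your original box holds the coin with probability 1/9, so the other 8 collectively hold it with probability 8/9.
The host can always find an empty box to open, so this doesn't change that 8/9; it is now spread over the 7 remaining unopened boxes.
P(win by switching) = (8/9) · (1/7) = 8/63.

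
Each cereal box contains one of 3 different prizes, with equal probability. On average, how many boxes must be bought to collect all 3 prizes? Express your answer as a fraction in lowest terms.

After i distinct types are collected, each trial gives a new one with probability (3−i)/3, so the expected wait for the next new type is 3/(3−i).
E = 3/3 + 3/2 + 3/1 = 11/2.

11/2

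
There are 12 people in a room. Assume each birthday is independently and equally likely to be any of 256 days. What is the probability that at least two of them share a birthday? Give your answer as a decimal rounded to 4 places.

0.2303

It's easier to compute the probability that all 12 are distinct.
P(all distinct) = 256/256 · 255/256 · ··· · 245/256 ≈ 0.7697.
So the probability of at least one match is 1 − 0.7697 = 0.2303.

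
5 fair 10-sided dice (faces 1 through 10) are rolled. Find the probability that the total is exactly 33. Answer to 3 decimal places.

0.043

There are 10^5 = 100000 equally likely outcomes.
The number of ordered 5-tuples from {1,…,10} summing to 33 is 4335.
P(sum = 33) = 4335/100000 = 867/20000 ≈ 0.043.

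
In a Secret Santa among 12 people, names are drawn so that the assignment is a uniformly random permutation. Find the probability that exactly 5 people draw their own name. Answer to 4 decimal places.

0.0031

Choose which 5 of the 12 are fixed: C(12,5) = 792 ways.
The remaining 7 must have no fixed point: D(7) = 1854.
P = 792·1854/479001600 = 103/33600 ≈ 0.0031.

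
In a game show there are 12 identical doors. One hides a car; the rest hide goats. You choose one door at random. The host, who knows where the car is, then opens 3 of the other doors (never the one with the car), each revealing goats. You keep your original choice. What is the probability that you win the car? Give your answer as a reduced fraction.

The host can always open 3 empty doors regardless of your choice, so the reveals give no information about your original door.
P(win by staying) = 1/12.

1/12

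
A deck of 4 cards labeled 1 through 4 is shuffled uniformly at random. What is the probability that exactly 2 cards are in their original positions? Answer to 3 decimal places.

Choose which 2 of the 4 are fixed: C(4,2) = 6 ways.
The remaining 2 must have no fixed point: D(2) = 1.
P = 6·1/24 = 1/4 ≈ 0.250.

0.250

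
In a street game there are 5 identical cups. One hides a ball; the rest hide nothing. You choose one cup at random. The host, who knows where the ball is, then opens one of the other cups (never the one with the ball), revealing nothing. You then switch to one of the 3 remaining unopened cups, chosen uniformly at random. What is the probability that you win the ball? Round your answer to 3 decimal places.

0.267

Your original cup holds the ball with probability 1/5, so the other 4 collectively hold it with probability 4/5.
The host can always find an empty cup to open, so this doesn't change that 4/5; it is now spread over the 3 remaining unopened cups.
P(win by switching) = (4/5) · (1/3) = 4/15 ≈ 0.267.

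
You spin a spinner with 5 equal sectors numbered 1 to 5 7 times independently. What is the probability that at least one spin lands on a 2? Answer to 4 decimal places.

P(no spin lands on a 2) = (4/5)^7 ≈ 0.2097.
P(at least one) = 1 − 0.2097 = 0.7903.

0.7903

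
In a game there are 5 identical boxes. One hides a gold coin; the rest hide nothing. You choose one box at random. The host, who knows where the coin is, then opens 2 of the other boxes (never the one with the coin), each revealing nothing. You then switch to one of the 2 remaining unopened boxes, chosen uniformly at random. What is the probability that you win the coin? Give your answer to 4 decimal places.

Your original box holds the coin with probability 1/5, so the other 4 collectively hold it with probability 4/5.
The host can always find 2 empty boxes to open, so the reveals don't change that 4/5; it is now spread over the 2 remaining unopened boxes.
P(win by switching) = (4/5) · (1/2) = 2/5 ≈ 0.4000.

0.4000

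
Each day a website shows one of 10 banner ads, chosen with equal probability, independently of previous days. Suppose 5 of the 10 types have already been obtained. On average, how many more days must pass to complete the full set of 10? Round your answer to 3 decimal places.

22.833

Starting from 5 distinct types, each trial gives a new one with probability (10−i)/10 when i types are held, so the wait for the next new type is 10/(10−i).
E = 10/5 + 10/4 + 10/3 + 10/2 + 10/1 = 137/6 ≈ 22.833.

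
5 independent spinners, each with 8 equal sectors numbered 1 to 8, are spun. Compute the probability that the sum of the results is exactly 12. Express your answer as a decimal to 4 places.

There are 8^5 = 32768 equally likely outcomes.
The number of ordered 5-tuples from {1,…,8} summing to 12 is 330.
P(sum = 12) = 330/32768 = 165/16384 ≈ 0.0101.

0.0101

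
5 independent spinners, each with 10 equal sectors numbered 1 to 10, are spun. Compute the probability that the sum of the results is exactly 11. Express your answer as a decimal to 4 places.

0.0021

There are 10^5 = 100000 equally likely outcomes.
The number of ordered 5-tuples from {1,…,10} summing to 11 is 210.
P(sum = 11) = 210/100000 = 21/10000 ≈ 0.0021.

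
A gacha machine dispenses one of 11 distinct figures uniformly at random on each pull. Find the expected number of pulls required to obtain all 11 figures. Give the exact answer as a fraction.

83711/2520

After i distinct types are collected, each trial gives a new one with probability (11−i)/11, so the expected wait for the next new type is 11/(11−i).
E = 11/11 + 11/10 + 11/9 + 11/8 + 11/7 + 11/6 + 11/5 + 11/4 + 11/3 + 11/2 + 11/1 = 83711/2520.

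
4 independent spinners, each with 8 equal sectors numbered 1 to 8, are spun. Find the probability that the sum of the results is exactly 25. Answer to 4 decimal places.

0.0293

There are 8^4 = 4096 equally likely outcomes.
The number of ordered 4-tuples from {1,…,8} summing to 25 is 120.
P(sum = 25) = 120/4096 = 15/512 ≈ 0.0293.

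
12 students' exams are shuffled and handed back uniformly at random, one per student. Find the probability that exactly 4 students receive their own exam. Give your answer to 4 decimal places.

0.0153

Choose which 4 of the 12 are fixed: C(12,4) = 495 ways.
The remaining 8 must have no fixed point: D(8) = 14833.
P = 495·14833/479001600 = 2119/138240 ≈ 0.0153.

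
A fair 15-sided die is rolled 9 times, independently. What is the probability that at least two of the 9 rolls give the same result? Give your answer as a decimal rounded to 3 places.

P(all 9 different) = 15/15 · 14/15 · ··· · 7/15 ≈ 0.047.
P(at least two equal) = 1 − 0.047 = 0.953.

0.953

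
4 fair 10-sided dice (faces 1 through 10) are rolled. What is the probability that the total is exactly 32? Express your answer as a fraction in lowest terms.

33/2000

There are 10^4 = 10000 equally likely outcomes.
The number of ordered 4-tuples from {1,…,10} summing to 32 is 165.
P(sum = 32) = 165/10000 = 33/2000.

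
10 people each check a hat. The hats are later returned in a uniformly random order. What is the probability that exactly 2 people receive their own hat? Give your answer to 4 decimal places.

0.1839

Choose which 2 of the 10 are fixed: C(10,2) = 45 ways.
The remaining 8 must have no fixed point: D(8) = 14833.
P = 45·14833/3628800 = 2119/11520 ≈ 0.1839.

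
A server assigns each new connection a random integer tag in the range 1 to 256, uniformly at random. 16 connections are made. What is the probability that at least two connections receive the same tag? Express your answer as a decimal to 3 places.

0.380

It's easier to compute the probability that all 16 are distinct.
P(all distinct) = 256/256 · 255/256 · ··· · 241/256 ≈ 0.620.
So the probability of at least one match is 1 − 0.620 = 0.380.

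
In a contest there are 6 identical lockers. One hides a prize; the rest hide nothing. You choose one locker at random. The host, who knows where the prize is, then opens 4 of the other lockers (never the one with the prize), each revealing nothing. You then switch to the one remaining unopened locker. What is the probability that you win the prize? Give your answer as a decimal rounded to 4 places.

0.8333

Your original locker holds the prize with probability 1/6, so the other 5 collectively hold it with probability 5/6.
The host can always find 4 empty lockers to open, so the reveals don't change that 5/6; it is now spread over the 1 remaining unopened locker.
P(win by switching) = (5/6) · (1/1) = 5/6 ≈ 0.8333.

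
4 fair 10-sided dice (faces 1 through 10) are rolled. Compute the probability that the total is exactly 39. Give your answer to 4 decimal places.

0.0004

There are 10^4 = 10000 equally likely outcomes.
The number of ordered 4-tuples from {1,…,10} summing to 39 is 4.
P(sum = 39) = 4/10000 = 1/2500 ≈ 0.0004.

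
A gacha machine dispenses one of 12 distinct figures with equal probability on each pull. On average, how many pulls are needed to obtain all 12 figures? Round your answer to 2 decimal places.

37.24

After i distinct types are collected, each trial gives a new one with probability (12−i)/12, so the expected wait for the next new type is 12/(12−i).
E = 12/12 + 12/11 + 12/10 + 12/9 + 12/8 + 12/7 + 12/6 + 12/5 + 12/4 + 12/3 + 12/2 + 12/1 = 86021/2310 ≈ 37.24.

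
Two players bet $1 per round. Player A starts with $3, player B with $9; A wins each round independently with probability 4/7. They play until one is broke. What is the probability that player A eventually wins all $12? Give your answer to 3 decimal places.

Let r = q/p = (3/7)/(4/7) = 3/4. The recurrence P(i) = p·P(i+1) + q·P(i−1) with P(0)=0, P(12)=1 gives P(i) = (1 − r^i)/(1 − r^12).
P(3) = (1 − (3/4)^3) / (1 − (3/4)^12) = 262144/439075 ≈ 0.597.

0.597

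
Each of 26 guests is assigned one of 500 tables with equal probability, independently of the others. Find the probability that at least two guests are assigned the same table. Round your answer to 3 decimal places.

It's easier to compute the probability that all 26 are distinct.
P(all distinct) = 500/500 · 499/500 · ··· · 475/500 ≈ 0.516.
So the probability of at least one match is 1 − 0.516 = 0.484.

0.484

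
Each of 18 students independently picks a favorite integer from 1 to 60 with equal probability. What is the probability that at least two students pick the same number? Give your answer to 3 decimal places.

0.942

It's easier to compute the probability that all 18 are distinct.
P(all distinct) = 60/60 · 59/60 · ··· · 43/60 ≈ 0.058.
So the probability of at least one match is 1 − 0.058 = 0.942.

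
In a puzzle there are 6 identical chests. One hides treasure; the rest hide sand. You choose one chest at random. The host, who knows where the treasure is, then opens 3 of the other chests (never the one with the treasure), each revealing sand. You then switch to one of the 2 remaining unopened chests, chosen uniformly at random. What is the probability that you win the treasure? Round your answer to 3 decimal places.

Your original chest holds the treasure with probability 1/6, so the other 5 collectively hold it with probability 5/6.
The host can always find 3 empty chests to open, so the reveals don't change that 5/6; it is now spread over the 2 remaining unopened chests.
P(win by switching) = (5/6) · (1/2) = 5/12 ≈ 0.417.

0.417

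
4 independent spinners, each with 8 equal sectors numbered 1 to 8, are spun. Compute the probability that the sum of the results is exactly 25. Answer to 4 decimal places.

There are 8^4 = 4096 equally likely outcomes.
The number of ordered 4-tuples from {1,…,8} summing to 25 is 120.
P(sum = 25) = 120/4096 = 15/512 ≈ 0.0293.

0.0293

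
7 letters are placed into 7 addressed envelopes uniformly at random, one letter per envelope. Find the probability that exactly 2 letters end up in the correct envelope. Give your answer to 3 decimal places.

0.183

Choose which 2 of the 7 are fixed: C(7,2) = 21 ways.
The remaining 5 must have no fixed point: D(5) = 44.
P = 21·44/5040 = 11/60 ≈ 0.183.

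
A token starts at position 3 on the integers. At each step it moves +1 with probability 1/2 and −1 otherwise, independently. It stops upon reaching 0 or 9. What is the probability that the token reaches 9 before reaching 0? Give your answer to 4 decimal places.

0.3333

With a fair step, P(i) = ½P(i−1) + ½P(i+1) with P(0)=0, P(9)=1 has the linear solution P(i) = i/9.
P(3) = 3/9 = 1/3 ≈ 0.3333.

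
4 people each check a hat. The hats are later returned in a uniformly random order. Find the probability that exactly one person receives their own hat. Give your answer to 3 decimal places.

0.333

Choose which one is fixed: C(4,1) = 4 ways.
The remaining 3 must have no fixed point: D(3) = 2.
P = 4·2/24 = 1/3 ≈ 0.333.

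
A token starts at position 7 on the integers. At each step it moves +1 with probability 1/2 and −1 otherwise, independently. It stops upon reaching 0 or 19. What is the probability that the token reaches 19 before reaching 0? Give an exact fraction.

7/19

With a fair step, P(i) = ½P(i−1) + ½P(i+1) with P(0)=0, P(19)=1 has the linear solution P(i) = i/19.
P(7) = 7/19.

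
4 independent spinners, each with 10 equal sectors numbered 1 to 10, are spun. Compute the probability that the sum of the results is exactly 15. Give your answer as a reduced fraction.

There are 10^4 = 10000 equally likely outcomes.
The number of ordered 4-tuples from {1,…,10} summing to 15 is 348.
P(sum = 15) = 348/10000 = 87/2500.

87/2500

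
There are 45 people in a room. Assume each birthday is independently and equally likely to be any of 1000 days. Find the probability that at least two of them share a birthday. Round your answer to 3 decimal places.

It's easier to compute the probability that all 45 are distinct.
P(all distinct) = 1000/1000 · 999/1000 · ··· · 956/1000 ≈ 0.366.
So the probability of at least one match is 1 − 0.366 = 0.634.

0.634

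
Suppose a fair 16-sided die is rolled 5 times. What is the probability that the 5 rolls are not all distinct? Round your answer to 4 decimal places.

0.5001

P(all 5 different) = 16/16 · 15/16 · ··· · 12/16 ≈ 0.4999.
P(at least two equal) = 1 − 0.4999 = 0.5001.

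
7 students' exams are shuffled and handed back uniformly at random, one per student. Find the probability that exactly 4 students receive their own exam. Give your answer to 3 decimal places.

0.014

Choose which 4 of the 7 are fixed: C(7,4) = 35 ways.
The remaining 3 must have no fixed point: D(3) = 2.
P = 35·2/5040 = 1/72 ≈ 0.014.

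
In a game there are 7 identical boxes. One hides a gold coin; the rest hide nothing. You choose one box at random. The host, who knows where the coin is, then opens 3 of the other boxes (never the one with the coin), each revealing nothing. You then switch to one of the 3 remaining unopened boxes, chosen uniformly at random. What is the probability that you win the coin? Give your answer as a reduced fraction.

2/7

Your original box holds the coin with probability 1/7, so the other 6 collectively hold it with probability 6/7.
The host can always find 3 empty boxes to open, so the reveals don't change that 6/7; it is now spread over the 3 remaining unopened boxes.
P(win by switching) = (6/7) · (1/3) = 2/7.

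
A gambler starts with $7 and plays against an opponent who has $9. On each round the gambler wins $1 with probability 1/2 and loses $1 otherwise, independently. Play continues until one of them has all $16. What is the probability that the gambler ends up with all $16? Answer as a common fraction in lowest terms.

With a fair step, P(i) = ½P(i−1) + ½P(i+1) with P(0)=0, P(16)=1 has the linear solution P(i) = i/16.
P(7) = 7/16.

7/16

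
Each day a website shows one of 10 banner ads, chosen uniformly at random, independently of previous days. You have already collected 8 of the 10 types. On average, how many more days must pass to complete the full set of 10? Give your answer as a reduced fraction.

Starting from 8 distinct types, each trial gives a new one with probability (10−i)/10 when i types are held, so the wait for the next new type is 10/(10−i).
E = 10/2 + 10/1 = 15.

15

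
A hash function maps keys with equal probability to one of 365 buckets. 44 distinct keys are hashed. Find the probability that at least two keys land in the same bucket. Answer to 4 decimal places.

0.9329

It's easier to compute the probability that all 44 are distinct.
P(all distinct) = 365/365 · 364/365 · ··· · 322/365 ≈ 0.0671.
So the probability of at least one match is 1 − 0.0671 = 0.9329.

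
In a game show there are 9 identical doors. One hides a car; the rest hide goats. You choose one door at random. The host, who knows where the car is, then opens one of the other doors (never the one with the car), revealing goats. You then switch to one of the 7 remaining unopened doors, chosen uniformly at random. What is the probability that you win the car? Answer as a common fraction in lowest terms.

8/63

Your original door holds the car with probability 1/9, so the other 8 collectively hold it with probability 8/9.
The host can always find an empty door to open, so this doesn't change that 8/9; it is now spread over the 7 remaining unopened doors.
P(win by switching) = (8/9) · (1/7) = 8/63.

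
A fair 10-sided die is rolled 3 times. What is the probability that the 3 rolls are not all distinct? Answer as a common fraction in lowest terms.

7/25

P(all 3 different) = 10/10 · 9/10 · ··· · 8/10 = 18/25.
P(at least two equal) = 1 − 18/25 = 7/25.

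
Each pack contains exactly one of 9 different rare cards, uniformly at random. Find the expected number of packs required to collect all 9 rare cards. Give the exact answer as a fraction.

After i distinct types are collected, each trial gives a new one with probability (9−i)/9, so the expected wait for the next new type is 9/(9−i).
E = 9/9 + 9/8 + 9/7 + 9/6 + 9/5 + 9/4 + 9/3 + 9/2 + 9/1 = 7129/280.

7129/280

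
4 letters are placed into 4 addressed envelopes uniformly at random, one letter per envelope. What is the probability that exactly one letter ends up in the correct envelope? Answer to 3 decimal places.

0.333

Choose which one is fixed: C(4,1) = 4 ways.
The remaining 3 must have no fixed point: D(3) = 2.
P = 4·2/24 = 1/3 ≈ 0.333.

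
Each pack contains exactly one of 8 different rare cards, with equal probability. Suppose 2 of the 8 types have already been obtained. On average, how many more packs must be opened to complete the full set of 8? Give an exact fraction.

Starting from 2 distinct types, each trial gives a new one with probability (8−i)/8 when i types are held, so the wait for the next new type is 8/(8−i).
E = 8/6 + 8/5 + 8/4 + 8/3 + 8/2 + 8/1 = 98/5.

98/5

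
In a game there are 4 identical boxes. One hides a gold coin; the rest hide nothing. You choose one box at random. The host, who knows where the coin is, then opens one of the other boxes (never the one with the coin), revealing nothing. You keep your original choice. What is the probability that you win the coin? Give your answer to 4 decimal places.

The host can always open an empty box regardless of your choice, so this gives no information about your original box.
P(win by staying) = 1/4 ≈ 0.2500.

0.2500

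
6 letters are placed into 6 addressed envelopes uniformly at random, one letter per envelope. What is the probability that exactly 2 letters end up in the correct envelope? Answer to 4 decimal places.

0.1875

Choose which 2 of the 6 are fixed: C(6,2) = 15 ways.
The remaining 4 must have no fixed point: D(4) = 9.
P = 15·9/720 = 3/16 ≈ 0.1875.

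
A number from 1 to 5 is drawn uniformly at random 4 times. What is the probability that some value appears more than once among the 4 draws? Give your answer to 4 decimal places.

0.8080

P(all 4 different) = 5/5 · 4/5 · ··· · 2/5 ≈ 0.1920.
P(at least two equal) = 1 − 0.1920 = 0.8080.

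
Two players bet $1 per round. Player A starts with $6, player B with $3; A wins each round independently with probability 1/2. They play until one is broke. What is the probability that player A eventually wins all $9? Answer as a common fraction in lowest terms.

With a fair step, P(i) = ½P(i−1) + ½P(i+1) with P(0)=0, P(9)=1 has the linear solution P(i) = i/9.
P(6) = 6/9 = 2/3.

2/3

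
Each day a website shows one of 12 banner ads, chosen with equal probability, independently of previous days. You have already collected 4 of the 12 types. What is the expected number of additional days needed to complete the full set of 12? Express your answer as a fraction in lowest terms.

Starting from 4 distinct types, each trial gives a new one with probability (12−i)/12 when i types are held, so the wait for the next new type is 12/(12−i).
E = 12/8 + 12/7 + 12/6 + 12/5 + 12/4 + 12/3 + 12/2 + 12/1 = 2283/70.

2283/70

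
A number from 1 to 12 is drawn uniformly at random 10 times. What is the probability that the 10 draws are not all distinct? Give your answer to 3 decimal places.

0.996

P(all 10 different) = 12/12 · 11/12 · ··· · 3/12 ≈ 0.004.
P(at least two equal) = 1 − 0.004 = 0.996.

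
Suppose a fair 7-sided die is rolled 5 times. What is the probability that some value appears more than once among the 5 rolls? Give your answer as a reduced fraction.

P(all 5 different) = 7/7 · 6/7 · ··· · 3/7 = 360/2401.
P(at least two equal) = 1 − 360/2401 = 2041/2401.

2041/2401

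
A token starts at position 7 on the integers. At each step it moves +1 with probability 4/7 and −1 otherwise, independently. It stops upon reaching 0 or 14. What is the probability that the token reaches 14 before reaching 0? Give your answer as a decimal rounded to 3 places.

0.882

Let r = q/p = (3/7)/(4/7) = 3/4. The recurrence P(i) = p·P(i+1) + q·P(i−1) with P(0)=0, P(14)=1 gives P(i) = (1 − r^i)/(1 − r^14).
P(7) = (1 − (3/4)^7) / (1 − (3/4)^14) = 16384/18571 ≈ 0.882.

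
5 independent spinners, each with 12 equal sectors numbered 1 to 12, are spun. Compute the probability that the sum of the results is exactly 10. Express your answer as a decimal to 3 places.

0.001

There are 12^5 = 248832 equally likely outcomes.
The number of ordered 5-tuples from {1,…,12} summing to 10 is 126.
P(sum = 10) = 126/248832 = 7/13824 ≈ 0.001.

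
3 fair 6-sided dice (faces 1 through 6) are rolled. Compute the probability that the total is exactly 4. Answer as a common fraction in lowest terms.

1/72

There are 6^3 = 216 equally likely outcomes.
The number of ordered 3-tuples from {1,…,6} summing to 4 is 3.
P(sum = 4) = 3/216 = 1/72.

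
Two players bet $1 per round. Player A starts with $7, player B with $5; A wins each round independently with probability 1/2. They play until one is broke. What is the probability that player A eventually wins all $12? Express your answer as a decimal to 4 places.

With a fair step, P(i) = ½P(i−1) + ½P(i+1) with P(0)=0, P(12)=1 has the linear solution P(i) = i/12.
P(7) = 7/12 ≈ 0.5833.

0.5833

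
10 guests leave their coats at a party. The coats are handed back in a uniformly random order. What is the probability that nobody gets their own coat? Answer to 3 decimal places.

0.368

This is the derangement probability: permutations of 10 with no fixed point.
D(10) = 10! · (1 − 1/1! + 1/2! − ··· + (−1)^10/10!) = 1334961.
P = 1334961/3628800 = 16481/44800 ≈ 0.368.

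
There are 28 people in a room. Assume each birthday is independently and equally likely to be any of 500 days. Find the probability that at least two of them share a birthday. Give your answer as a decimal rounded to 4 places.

0.5371

It's easier to compute the probability that all 28 are distinct.
P(all distinct) = 500/500 · 499/500 · ··· · 473/500 ≈ 0.4629.
So the probability of at least one match is 1 − 0.4629 = 0.5371.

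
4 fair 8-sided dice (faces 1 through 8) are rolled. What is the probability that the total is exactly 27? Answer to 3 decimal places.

There are 8^4 = 4096 equally likely outcomes.
The number of ordered 4-tuples from {1,…,8} summing to 27 is 56.
P(sum = 27) = 56/4096 = 7/512 ≈ 0.014.

0.014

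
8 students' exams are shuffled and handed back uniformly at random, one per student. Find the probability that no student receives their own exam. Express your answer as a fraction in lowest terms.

This is the derangement probability: permutations of 8 with no fixed point.
D(8) = 8! · (1 − 1/1! + 1/2! − ··· + (−1)^8/8!) = 14833.
P = 14833/40320 = 2119/5760.

2119/5760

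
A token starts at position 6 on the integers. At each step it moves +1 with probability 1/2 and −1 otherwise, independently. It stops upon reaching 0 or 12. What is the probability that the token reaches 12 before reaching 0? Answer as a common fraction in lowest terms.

With a fair step, P(i) = ½P(i−1) + ½P(i+1) with P(0)=0, P(12)=1 has the linear solution P(i) = i/12.
P(6) = 6/12 = 1/2.

1/2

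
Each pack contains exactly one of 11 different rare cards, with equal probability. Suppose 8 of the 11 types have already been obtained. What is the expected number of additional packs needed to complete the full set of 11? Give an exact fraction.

Starting from 8 distinct types, each trial gives a new one with probability (11−i)/11 when i types are held, so the wait for the next new type is 11/(11−i).
E = 11/3 + 11/2 + 11/1 = 121/6.

121/6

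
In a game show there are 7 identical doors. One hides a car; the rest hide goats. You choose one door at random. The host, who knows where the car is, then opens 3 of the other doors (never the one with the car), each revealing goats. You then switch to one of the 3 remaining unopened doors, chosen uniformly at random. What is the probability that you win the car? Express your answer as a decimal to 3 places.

Your original door holds the car with probability 1/7, so the other 6 collectively hold it with probability 6/7.
The host can always find 3 empty doors to open, so the reveals don't change that 6/7; it is now spread over the 3 remaining unopened doors.
P(win by switching) = (6/7) · (1/3) = 2/7 ≈ 0.286.

0.286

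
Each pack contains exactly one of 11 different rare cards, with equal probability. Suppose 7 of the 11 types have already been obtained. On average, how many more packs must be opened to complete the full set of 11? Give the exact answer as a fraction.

Starting from 7 distinct types, each trial gives a new one with probability (11−i)/11 when i types are held, so the wait for the next new type is 11/(11−i).
E = 11/4 + 11/3 + 11/2 + 11/1 = 275/12.

275/12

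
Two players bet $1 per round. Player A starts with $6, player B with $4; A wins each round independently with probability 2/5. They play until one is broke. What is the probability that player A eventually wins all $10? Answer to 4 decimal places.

Let r = q/p = (3/5)/(2/5) = 3/2. The recurrence P(i) = p·P(i+1) + q·P(i−1) with P(0)=0, P(10)=1 gives P(i) = (1 − r^i)/(1 − r^10).
P(6) = (1 − (3/2)^6) / (1 − (3/2)^10) = 2128/11605 ≈ 0.1834.

0.1834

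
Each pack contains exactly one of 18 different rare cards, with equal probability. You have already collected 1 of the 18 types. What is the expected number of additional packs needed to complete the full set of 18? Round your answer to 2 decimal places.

61.91

Starting from 1 distinct type, each trial gives a new one with probability (18−i)/18 when i types are held, so the wait for the next new type is 18/(18−i).
E = 18/17 + 18/16 + 18/15 + 18/14 + 18/13 + 18/12 + 18/11 + 18/10 + 18/9 + 18/8 + 18/7 + 18/6 + 18/5 + 18/4 + 18/3 + 18/2 + 18/1 = 42142223/680680 ≈ 61.91.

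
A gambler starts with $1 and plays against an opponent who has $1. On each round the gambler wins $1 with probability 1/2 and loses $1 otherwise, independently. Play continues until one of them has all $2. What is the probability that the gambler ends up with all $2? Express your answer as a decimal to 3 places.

With a fair step, P(i) = ½P(i−1) + ½P(i+1) with P(0)=0, P(2)=1 has the linear solution P(i) = i/2.
P(1) = 1/2 ≈ 0.500.

0.500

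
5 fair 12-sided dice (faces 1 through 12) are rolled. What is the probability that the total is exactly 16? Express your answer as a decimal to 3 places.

0.005

There are 12^5 = 248832 equally likely outcomes.
The number of ordered 5-tuples from {1,…,12} summing to 16 is 1365.
P(sum = 16) = 1365/248832 = 455/82944 ≈ 0.005.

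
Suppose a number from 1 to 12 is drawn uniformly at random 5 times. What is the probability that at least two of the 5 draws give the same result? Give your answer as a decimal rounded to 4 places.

0.6181

P(all 5 different) = 12/12 · 11/12 · ··· · 8/12 ≈ 0.3819.
P(at least two equal) = 1 − 0.3819 = 0.6181.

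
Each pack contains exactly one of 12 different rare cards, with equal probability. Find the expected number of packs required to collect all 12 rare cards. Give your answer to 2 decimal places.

37.24

After i distinct types are collected, each trial gives a new one with probability (12−i)/12, so the expected wait for the next new type is 12/(12−i).
E = 12/12 + 12/11 + 12/10 + 12/9 + 12/8 + 12/7 + 12/6 + 12/5 + 12/4 + 12/3 + 12/2 + 12/1 = 86021/2310 ≈ 37.24.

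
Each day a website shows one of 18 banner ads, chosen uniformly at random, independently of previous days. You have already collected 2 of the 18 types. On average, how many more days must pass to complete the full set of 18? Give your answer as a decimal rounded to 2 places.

Starting from 2 distinct types, each trial gives a new one with probability (18−i)/18 when i types are held, so the wait for the next new type is 18/(18−i).
E = 18/16 + 18/15 + 18/14 + 18/13 + 18/12 + 18/11 + 18/10 + 18/9 + 18/8 + 18/7 + 18/6 + 18/5 + 18/4 + 18/3 + 18/2 + 18/1 = 2436559/40040 ≈ 60.85.

60.85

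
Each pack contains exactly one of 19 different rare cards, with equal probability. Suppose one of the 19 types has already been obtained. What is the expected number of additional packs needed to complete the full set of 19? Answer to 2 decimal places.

66.41

Starting from 1 distinct type, each trial gives a new one with probability (19−i)/19 when i types are held, so the wait for the next new type is 19/(19−i).
E = 19/18 + 19/17 + 19/16 + 19/15 + 19/14 + 19/13 + 19/12 + 19/11 + 19/10 + 19/9 + 19/8 + 19/7 + 19/6 + 19/5 + 19/4 + 19/3 + 19/2 + 19/1 = 271211719/4084080 ≈ 66.41.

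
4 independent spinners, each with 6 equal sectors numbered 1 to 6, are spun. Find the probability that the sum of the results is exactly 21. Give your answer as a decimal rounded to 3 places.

0.015

There are 6^4 = 1296 equally likely outcomes.
The number of ordered 4-tuples from {1,…,6} summing to 21 is 20.
P(sum = 21) = 20/1296 = 5/324 ≈ 0.015.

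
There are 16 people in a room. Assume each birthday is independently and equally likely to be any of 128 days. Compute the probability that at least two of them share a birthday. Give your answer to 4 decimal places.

It's easier to compute the probability that all 16 are distinct.
P(all distinct) = 128/128 · 127/128 · ··· · 113/128 ≈ 0.3761.
So the probability of at least one match is 1 − 0.3761 = 0.6239.

0.6239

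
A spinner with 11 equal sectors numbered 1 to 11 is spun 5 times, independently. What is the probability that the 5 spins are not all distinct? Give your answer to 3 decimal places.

P(all 5 different) = 11/11 · 10/11 · ··· · 7/11 ≈ 0.344.
P(at least two equal) = 1 − 0.344 = 0.656.

0.656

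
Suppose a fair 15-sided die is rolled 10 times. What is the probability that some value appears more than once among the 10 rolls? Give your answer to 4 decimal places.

0.9811

P(all 10 different) = 15/15 · 14/15 · ··· · 6/15 ≈ 0.0189.
P(at least two equal) = 1 − 0.0189 = 0.9811.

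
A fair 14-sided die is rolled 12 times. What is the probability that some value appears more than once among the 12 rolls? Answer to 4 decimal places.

P(all 12 different) = 14/14 · 13/14 · ··· · 3/14 ≈ 0.0008.
P(at least two equal) = 1 − 0.0008 = 0.9992.

0.9992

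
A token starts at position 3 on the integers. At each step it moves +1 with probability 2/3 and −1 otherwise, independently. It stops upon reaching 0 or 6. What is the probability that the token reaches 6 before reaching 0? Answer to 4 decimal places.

Let r = q/p = (1/3)/(2/3) = 1/2. The recurrence P(i) = p·P(i+1) + q·P(i−1) with P(0)=0, P(6)=1 gives P(i) = (1 − r^i)/(1 − r^6).
P(3) = (1 − (1/2)^3) / (1 − (1/2)^6) = 8/9 ≈ 0.8889.

0.8889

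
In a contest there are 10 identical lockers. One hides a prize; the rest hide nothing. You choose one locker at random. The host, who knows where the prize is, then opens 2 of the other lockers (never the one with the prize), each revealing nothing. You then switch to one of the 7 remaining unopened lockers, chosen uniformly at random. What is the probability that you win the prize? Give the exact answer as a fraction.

9/70

Your original locker holds the prize with probability 1/10, so the other 9 collectively hold it with probability 9/10.
The host can always find 2 empty lockers to open, so the reveals don't change that 9/10; it is now spread over the 7 remaining unopened lockers.
P(win by switching) = (9/10) · (1/7) = 9/70.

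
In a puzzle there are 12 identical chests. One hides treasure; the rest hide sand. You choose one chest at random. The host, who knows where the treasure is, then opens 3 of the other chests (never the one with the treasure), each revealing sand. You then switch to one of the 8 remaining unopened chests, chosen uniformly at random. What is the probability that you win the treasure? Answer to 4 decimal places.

Your original chest holds the treasure with probability 1/12, so the other 11 collectively hold it with probability 11/12.
The host can always find 3 empty chests to open, so the reveals don't change that 11/12; it is now spread over the 8 remaining unopened chests.
P(win by switching) = (11/12) · (1/8) = 11/96 ≈ 0.1146.

0.1146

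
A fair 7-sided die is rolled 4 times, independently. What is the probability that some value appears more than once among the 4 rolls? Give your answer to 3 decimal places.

0.650

P(all 4 different) = 7/7 · 6/7 · ··· · 4/7 ≈ 0.350.
P(at least two equal) = 1 − 0.350 = 0.650.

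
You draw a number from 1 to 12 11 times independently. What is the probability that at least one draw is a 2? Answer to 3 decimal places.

0.616

P(no draw is a 2) = (11/12)^11 ≈ 0.384.
P(at least one) = 1 − 0.384 = 0.616.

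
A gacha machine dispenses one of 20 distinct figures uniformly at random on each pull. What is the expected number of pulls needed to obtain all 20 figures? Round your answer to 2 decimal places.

71.95

After i distinct types are collected, each trial gives a new one with probability (20−i)/20, so the expected wait for the next new type is 20/(20−i).
E = 20/20 + 20/19 + 20/18 + 20/17 + 20/16 + 20/15 + 20/14 + 20/13 + 20/12 + 20/11 + 20/10 + 20/9 + 20/8 + 20/7 + 20/6 + 20/5 + 20/4 + 20/3 + 20/2 + 20/1 = 279175675/3879876 ≈ 71.95.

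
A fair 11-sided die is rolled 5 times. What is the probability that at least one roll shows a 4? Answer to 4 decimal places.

0.3791

P(no roll shows a 4) = (10/11)^5 ≈ 0.6209.
P(at least one) = 1 − 0.6209 = 0.3791.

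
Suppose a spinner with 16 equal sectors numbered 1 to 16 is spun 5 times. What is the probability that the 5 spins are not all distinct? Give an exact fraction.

4097/8192

P(all 5 different) = 16/16 · 15/16 · ··· · 12/16 = 4095/8192.
P(at least two equal) = 1 − 4095/8192 = 4097/8192.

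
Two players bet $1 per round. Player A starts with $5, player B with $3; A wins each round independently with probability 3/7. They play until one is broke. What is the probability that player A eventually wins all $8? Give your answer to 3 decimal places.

Let r = q/p = (4/7)/(3/7) = 4/3. The recurrence P(i) = p·P(i+1) + q·P(i−1) with P(0)=0, P(8)=1 gives P(i) = (1 − r^i)/(1 − r^8).
P(5) = (1 − (4/3)^5) / (1 − (4/3)^8) = 21087/58975 ≈ 0.358.

0.358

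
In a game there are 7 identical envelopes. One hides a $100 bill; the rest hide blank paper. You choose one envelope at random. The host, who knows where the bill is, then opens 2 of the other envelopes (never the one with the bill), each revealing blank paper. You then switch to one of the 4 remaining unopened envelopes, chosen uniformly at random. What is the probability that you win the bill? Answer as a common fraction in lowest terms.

3/14

Your original envelope holds the bill with probability 1/7, so the other 6 collectively hold it with probability 6/7.
The host can always find 2 empty envelopes to open, so the reveals don't change that 6/7; it is now spread over the 4 remaining unopened envelopes.
P(win by switching) = (6/7) · (1/4) = 3/14.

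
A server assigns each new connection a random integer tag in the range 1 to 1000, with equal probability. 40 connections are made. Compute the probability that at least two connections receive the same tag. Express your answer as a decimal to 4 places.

0.5464

It's easier to compute the probability that all 40 are distinct.
P(all distinct) = 1000/1000 · 999/1000 · ··· · 961/1000 ≈ 0.4536.
So the probability of at least one match is 1 − 0.4536 = 0.5464.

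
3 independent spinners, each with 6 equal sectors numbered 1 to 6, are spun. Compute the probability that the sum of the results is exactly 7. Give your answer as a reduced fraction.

5/72

There are 6^3 = 216 equally likely outcomes.
The number of ordered 3-tuples from {1,…,6} summing to 7 is 15.
P(sum = 7) = 15/216 = 5/72.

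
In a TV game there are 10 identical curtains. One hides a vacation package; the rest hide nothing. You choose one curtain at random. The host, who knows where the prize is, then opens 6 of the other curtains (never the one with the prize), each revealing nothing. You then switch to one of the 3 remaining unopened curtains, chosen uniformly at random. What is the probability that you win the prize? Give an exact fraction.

Your original curtain holds the prize with probability 1/10, so the other 9 collectively hold it with probability 9/10.
The host can always find 6 empty curtains to open, so the reveals don't change that 9/10; it is now spread over the 3 remaining unopened curtains.
P(win by switching) = (9/10) · (1/3) = 3/10.

3/10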